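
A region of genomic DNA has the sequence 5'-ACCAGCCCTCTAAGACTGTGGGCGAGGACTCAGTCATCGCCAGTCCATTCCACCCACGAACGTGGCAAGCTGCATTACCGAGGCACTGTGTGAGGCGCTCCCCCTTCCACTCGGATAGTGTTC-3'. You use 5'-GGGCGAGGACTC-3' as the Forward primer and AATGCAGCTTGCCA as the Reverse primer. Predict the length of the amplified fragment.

57 bp

The forward primer matches the template at positions 20–31.
Reverse complement of the reverse primer: TGGCAAGCTGCATT. This occurs on the top strand at positions 63–76.
The product runs from position 20 to position 76, so its length is 76 − 20 + 1 = 57 bp.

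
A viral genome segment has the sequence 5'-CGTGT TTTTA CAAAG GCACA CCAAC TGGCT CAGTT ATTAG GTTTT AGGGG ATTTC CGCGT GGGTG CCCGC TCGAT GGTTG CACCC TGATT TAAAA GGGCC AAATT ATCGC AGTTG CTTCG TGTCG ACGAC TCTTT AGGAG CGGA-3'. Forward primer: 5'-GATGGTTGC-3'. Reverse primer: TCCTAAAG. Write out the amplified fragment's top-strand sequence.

Scanning the template, GATGGTTGC occurs at positions 73–81; this primer anneals to the bottom strand there with its 3' end pointing downstream.
Taking the reverse complement of TCCTAAAG gives CTTTAGGA, found at positions 132–139 on the template; the primer anneals here to the top strand with its 3' end pointing upstream.
The product is the template from position 73 through 139 (67 bp).

5'-GATGGTTGCACCCTGATTTAAAAGGGCCAAATTATCGCAGTTGCTTCGTGTCGACGACTCTTTAGGA-3'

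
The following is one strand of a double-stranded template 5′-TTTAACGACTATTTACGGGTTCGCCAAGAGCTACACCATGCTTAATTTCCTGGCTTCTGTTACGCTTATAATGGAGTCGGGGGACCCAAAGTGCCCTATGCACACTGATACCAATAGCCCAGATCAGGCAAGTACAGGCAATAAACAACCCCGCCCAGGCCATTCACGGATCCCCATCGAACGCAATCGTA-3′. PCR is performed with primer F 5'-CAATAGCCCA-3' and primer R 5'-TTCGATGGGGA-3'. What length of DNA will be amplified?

70 bp

Scanning the template, CAATAGCCCA occurs at positions 112–121; this primer anneals to the bottom strand there with its 3' end pointing downstream.
The reverse primer's reverse complement is TCCCCATCGAA, which matches the template at positions 171–181.
Amplicon spans positions 112–181: 70 bp.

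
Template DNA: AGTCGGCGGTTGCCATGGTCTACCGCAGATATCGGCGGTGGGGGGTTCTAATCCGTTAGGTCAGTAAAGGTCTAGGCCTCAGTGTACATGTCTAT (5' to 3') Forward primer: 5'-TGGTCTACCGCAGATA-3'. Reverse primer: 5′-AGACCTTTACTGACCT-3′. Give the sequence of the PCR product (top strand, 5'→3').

5'-TGGTCTACCGCAGATATCGGCGGTGGGGGGTTCTAATCCGTTAGGTCAGTAAAGGTCT-3'

Forward primer TGGTCTACCGCAGATA is found on the top strand at positions 16–31.
Reverse complement of the reverse primer: AGGTCAGTAAAGGTCT. This occurs on the top strand at positions 58–73.
The product is the template from position 16 through 73 (58 bp).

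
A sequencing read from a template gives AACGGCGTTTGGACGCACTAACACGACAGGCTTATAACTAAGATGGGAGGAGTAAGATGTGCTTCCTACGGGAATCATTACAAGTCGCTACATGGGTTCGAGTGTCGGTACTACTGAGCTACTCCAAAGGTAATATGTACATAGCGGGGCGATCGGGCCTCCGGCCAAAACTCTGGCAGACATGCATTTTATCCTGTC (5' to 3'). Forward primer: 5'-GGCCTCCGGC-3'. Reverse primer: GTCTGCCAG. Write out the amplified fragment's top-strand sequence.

Scanning the template, GGCCTCCGGC occurs at positions 156–165; this primer anneals to the bottom strand there with its 3' end pointing downstream.
The reverse primer's reverse complement is CTGGCAGAC, which matches the template at positions 173–181.
The product is the template from position 156 through 181 (26 bp).

5'-GGCCTCCGGCCAAAACTCTGGCAGAC-3'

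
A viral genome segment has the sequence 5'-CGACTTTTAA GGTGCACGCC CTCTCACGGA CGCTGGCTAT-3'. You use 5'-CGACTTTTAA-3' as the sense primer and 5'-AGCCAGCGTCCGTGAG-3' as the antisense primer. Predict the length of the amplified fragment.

38 bp

Forward primer CGACTTTTAA is found on the top strand at positions 1–10.
The reverse primer's reverse complement is CTCACGGACGCTGGCT, which matches the template at positions 23–38.
The product runs from position 1 to position 38, so its length is 38 − 1 + 1 = 38 bp.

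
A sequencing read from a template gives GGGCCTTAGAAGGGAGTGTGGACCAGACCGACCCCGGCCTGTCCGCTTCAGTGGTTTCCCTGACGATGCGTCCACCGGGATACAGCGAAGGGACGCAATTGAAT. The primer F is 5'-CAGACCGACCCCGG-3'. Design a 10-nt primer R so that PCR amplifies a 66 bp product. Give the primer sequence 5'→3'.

5'-TTCGCTGTAT-3'

The forward primer binds at positions 24–37, so a 66 bp product ends at position 24 + 66 − 1 = 89.
The reverse primer anneals to the top strand over positions 80–89, i.e. to ATACAGCGAA.
Its sequence written 5'→3' is the reverse complement: TTCGCTGTAT.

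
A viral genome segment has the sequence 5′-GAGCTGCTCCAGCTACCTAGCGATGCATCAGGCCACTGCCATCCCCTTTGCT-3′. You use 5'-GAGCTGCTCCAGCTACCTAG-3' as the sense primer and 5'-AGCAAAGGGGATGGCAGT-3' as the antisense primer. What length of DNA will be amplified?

52 bp

Scanning the template, GAGCTGCTCCAGCTACCTAG occurs at positions 1–20; this primer anneals to the bottom strand there with its 3' end pointing downstream.
Reverse complement of the reverse primer: ACTGCCATCCCCTTTGCT. This occurs on the top strand at positions 35–52.
The product runs from position 1 to position 52, so its length is 52 − 1 + 1 = 52 bp.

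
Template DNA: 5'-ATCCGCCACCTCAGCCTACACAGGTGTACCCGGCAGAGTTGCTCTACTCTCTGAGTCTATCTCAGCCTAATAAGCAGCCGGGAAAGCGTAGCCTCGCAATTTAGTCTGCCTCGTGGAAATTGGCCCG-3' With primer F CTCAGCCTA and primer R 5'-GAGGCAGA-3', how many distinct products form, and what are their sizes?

Two products: 103 bp, 52 bp

The forward primer CTCAGCCTA matches the top strand at positions 10–18, 61–69.
The reverse primer's reverse complement is TCTGCCTC, matching at positions 105–112.
Each forward site pairs with the reverse site to give a product ending at position 112: sizes 103, 52 bp.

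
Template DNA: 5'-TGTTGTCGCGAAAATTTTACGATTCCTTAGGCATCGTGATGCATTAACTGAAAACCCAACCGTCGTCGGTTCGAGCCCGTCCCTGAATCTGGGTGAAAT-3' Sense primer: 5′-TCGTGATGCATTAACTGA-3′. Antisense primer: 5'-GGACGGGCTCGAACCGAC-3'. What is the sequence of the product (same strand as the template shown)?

The forward primer matches the template at positions 34–51.
The reverse primer's reverse complement is GTCGGTTCGAGCCCGTCC, which matches the template at positions 65–82.
The product is the template from position 34 through 82 (49 bp).

5'-TCGTGATGCATTAACTGAAAACCCAACCGTCGTCGGTTCGAGCCCGTCC-3'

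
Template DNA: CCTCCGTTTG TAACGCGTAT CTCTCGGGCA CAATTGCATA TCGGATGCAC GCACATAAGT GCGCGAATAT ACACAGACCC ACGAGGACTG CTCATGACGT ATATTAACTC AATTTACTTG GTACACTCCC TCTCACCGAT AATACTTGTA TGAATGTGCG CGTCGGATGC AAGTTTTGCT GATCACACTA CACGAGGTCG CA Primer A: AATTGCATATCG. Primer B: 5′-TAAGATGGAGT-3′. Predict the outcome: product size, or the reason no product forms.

Primer B (TAAGATGGAGT) does not match the top strand, and its reverse complement ACTCCATCTTA does not match either.
With no annealing site for primer B, no amplification occurs.

No product — primer B has no binding site in the template.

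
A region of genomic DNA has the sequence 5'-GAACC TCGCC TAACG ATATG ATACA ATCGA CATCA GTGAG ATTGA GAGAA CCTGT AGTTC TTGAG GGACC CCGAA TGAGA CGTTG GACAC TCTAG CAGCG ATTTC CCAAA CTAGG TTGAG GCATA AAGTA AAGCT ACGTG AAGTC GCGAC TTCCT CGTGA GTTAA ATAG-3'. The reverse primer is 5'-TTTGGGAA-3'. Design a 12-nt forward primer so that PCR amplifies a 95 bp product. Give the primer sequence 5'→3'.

5'-ATATGATACAAT-3'

The reverse primer's reverse complement TTCCCAAA matches the template at positions 103–110, so the product ends at position 110.
A 95 bp product then starts at position 110 − 95 + 1 = 16.
The forward primer is identical to the top strand there: ATATGATACAAT.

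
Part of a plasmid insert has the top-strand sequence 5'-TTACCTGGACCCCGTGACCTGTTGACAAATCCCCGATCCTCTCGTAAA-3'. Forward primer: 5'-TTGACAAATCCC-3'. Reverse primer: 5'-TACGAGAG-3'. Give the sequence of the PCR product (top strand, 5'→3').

The forward primer matches the template at positions 22–33.
Taking the reverse complement of TACGAGAG gives CTCTCGTA, found at positions 39–46 on the template; the primer anneals here to the top strand with its 3' end pointing upstream.
The product is the template from position 22 through 46 (25 bp).

5'-TTGACAAATCCCCGATCCTCTCGTA-3'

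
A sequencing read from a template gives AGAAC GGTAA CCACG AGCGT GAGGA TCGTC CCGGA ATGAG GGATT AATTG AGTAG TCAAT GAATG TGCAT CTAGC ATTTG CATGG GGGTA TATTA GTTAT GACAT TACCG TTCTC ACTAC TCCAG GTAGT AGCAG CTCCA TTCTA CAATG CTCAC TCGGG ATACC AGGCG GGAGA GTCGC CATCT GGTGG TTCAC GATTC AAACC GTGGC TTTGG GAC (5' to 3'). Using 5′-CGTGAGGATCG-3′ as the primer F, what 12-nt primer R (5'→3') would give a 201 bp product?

The forward primer binds at positions 18–28, so a 201 bp product ends at position 18 + 201 − 1 = 218.
The reverse primer anneals to the top strand over positions 207–218, i.e. to TGGCTTTGGGAC.
Its sequence written 5'→3' is the reverse complement: GTCCCAAAGCCA.

5'-GTCCCAAAGCCA-3'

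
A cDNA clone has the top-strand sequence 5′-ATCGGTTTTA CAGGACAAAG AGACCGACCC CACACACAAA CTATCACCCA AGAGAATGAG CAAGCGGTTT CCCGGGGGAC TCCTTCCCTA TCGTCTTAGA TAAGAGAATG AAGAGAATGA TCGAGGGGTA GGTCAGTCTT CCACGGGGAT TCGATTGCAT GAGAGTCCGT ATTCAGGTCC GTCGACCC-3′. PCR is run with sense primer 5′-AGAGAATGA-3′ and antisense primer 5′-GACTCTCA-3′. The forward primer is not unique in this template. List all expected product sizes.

117 bp, 65 bp, 56 bp

The forward primer AGAGAATGA matches the top strand at positions 51–59, 103–111, 112–120.
The reverse primer's reverse complement is TGAGAGTC, matching at positions 160–167.
Each forward site pairs with the reverse site to give a product ending at position 167: sizes 117, 65, 56 bp.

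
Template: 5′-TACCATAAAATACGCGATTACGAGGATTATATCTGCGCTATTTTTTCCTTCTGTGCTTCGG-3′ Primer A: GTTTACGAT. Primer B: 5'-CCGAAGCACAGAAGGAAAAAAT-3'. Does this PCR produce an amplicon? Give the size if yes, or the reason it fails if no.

No product — primer A has no binding site in the template.

Primer A (GTTTACGAT) does not match the top strand, and its reverse complement ATCGTAAAC does not match either.
With no annealing site for primer A, no amplification occurs.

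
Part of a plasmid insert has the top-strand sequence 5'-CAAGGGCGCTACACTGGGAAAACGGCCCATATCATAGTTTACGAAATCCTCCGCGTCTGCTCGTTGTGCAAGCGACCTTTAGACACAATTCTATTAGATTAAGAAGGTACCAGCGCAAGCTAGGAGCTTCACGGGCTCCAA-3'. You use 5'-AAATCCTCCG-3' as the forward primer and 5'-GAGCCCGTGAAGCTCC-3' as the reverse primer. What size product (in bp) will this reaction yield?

95 bp

Scanning the template, AAATCCTCCG occurs at positions 44–53; this primer anneals to the bottom strand there with its 3' end pointing downstream.
Taking the reverse complement of GAGCCCGTGAAGCTCC gives GGAGCTTCACGGGCTC, found at positions 123–138 on the template; the primer anneals here to the top strand with its 3' end pointing upstream.
The product runs from position 44 to position 138, so its length is 138 − 44 + 1 = 95 bp.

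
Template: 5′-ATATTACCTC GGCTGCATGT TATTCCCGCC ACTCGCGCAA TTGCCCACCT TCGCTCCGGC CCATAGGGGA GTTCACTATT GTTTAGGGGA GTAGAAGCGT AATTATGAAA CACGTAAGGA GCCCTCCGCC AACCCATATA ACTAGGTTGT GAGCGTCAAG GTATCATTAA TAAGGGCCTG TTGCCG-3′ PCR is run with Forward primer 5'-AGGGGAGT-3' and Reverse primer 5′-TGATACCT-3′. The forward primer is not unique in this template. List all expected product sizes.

102 bp, 82 bp

The forward primer AGGGGAGT matches the top strand at positions 65–72, 85–92.
The reverse primer's reverse complement is AGGTATCA, matching at positions 159–166.
Each forward site pairs with the reverse site to give a product ending at position 166: sizes 102, 82 bp.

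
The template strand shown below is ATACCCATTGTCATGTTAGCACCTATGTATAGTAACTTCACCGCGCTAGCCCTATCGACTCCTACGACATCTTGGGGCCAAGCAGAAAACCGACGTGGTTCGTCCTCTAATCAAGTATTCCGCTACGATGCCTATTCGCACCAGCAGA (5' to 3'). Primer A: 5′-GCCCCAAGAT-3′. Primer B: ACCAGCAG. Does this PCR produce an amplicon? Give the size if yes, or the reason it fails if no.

Primer A (GCCCCAAGAT) has reverse complement ATCTTGGGGC, which matches the top strand at positions 69–78; primer A anneals to the top strand there with its 3' end pointing upstream toward position 69.
Primer B (ACCAGCAG) matches the top strand directly at positions 140–147; it anneals to the bottom strand with its 3' end pointing downstream toward position 147.
The 3' ends diverge (primer A extends toward position 1, primer B toward position 148), so the primers never converge on a shared product.

No product — the primers' 3' ends point away from each other.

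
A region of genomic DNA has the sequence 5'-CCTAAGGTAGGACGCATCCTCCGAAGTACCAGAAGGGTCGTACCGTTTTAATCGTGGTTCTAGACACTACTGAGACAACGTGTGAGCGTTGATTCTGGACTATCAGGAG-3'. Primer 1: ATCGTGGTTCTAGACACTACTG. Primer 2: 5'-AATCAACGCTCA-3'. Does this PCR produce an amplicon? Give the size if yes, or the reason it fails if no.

Yes — a 44 bp product.

Primer 1 (ATCGTGGTTCTAGACACTACTG) matches the top strand at positions 51–72; it acts as a forward primer.
Primer 2's reverse complement is TGAGCGTTGATT, matching the top strand at positions 83–94; it acts as a reverse primer.
The 3' ends face each other across positions 51–94, giving a 44 bp product.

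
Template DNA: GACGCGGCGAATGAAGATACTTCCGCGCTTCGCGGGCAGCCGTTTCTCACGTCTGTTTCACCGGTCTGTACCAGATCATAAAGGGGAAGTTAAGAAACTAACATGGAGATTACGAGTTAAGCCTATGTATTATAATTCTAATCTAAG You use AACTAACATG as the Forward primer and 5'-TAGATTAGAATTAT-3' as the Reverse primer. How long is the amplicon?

50 bp

Forward primer AACTAACATG is found on the top strand at positions 96–105.
The reverse primer's reverse complement is ATAATTCTAATCTA, which matches the template at positions 132–145.
Amplicon spans positions 96–145: 50 bp.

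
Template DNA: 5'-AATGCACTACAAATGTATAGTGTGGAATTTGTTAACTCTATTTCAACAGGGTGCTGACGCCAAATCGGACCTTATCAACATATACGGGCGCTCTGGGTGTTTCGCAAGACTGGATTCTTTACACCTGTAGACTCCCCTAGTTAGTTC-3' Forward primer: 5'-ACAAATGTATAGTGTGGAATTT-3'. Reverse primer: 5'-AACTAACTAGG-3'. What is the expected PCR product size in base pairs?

Forward primer ACAAATGTATAGTGTGGAATTT is found on the top strand at positions 9–30.
Reverse complement of the reverse primer: CCTAGTTAGTT. This occurs on the top strand at positions 136–146.
Product length = (reverse-primer end) − (forward-primer start) + 1 = 146 − 9 + 1 = 138 bp.

138 bp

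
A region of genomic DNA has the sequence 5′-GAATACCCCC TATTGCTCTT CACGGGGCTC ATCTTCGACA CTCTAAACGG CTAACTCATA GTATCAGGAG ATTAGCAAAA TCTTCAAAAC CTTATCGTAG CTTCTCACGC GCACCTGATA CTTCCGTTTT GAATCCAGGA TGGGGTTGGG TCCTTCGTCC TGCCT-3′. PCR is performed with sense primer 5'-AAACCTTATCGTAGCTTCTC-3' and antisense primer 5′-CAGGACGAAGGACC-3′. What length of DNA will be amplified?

Scanning the template, AAACCTTATCGTAGCTTCTC occurs at positions 87–106; this primer anneals to the bottom strand there with its 3' end pointing downstream.
Taking the reverse complement of CAGGACGAAGGACC gives GGTCCTTCGTCCTG, found at positions 149–162 on the template; the primer anneals here to the top strand with its 3' end pointing upstream.
The product runs from position 87 to position 162, so its length is 162 − 87 + 1 = 76 bp.

76 bp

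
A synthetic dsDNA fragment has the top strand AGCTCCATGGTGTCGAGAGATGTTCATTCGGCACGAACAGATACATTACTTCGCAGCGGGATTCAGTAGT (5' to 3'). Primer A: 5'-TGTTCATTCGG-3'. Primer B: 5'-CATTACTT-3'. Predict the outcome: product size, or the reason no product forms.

No product — both primers anneal to the same strand and extend in the same direction.

Primer A (TGTTCATTCGG) matches the top strand at positions 21–31 (3' end points downstream).
Primer B (CATTACTT) also matches the top strand directly, at positions 44–51 — its reverse complement AAGTAATG is not present.
Both primers anneal to the bottom strand with 3' ends pointing the same way, so neither can prime synthesis back toward the other.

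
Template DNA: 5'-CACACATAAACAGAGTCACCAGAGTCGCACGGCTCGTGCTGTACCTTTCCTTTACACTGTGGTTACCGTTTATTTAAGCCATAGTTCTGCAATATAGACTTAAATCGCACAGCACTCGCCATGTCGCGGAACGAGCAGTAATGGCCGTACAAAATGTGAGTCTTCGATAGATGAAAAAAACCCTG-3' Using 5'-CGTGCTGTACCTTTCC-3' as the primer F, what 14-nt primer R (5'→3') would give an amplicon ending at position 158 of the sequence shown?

5'-CACATTTTGTACGG-3'

The forward primer binds at positions 35–50; the product's 3' end on the top strand is position 158.
The reverse primer anneals to the top strand over positions 145–158, i.e. to CCGTACAAAATGTG.
Its sequence written 5'→3' is the reverse complement: CACATTTTGTACGG.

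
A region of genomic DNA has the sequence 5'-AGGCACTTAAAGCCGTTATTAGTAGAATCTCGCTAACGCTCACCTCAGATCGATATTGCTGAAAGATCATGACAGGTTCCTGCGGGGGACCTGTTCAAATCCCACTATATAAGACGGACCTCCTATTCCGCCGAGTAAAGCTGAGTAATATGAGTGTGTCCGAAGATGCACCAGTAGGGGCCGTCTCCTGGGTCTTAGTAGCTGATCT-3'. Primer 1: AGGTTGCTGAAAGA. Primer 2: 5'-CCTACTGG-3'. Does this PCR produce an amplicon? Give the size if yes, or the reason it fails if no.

Primer 1 (AGGTTGCTGAAAGA) does not match the top strand, and its reverse complement TCTTTCAGCAACCT does not match either.
With no annealing site for primer 1, no amplification occurs.

No product — primer 1 has no binding site in the template.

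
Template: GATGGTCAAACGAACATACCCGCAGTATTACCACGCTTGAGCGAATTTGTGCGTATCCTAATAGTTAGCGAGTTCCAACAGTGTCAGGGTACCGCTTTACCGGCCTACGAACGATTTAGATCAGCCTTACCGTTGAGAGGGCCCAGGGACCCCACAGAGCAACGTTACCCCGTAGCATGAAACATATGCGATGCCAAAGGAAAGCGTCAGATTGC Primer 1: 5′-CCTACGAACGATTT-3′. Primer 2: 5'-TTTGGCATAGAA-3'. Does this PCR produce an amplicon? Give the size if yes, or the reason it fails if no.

No product — primer 2 has no binding site in the template.

Primer 2 (TTTGGCATAGAA) does not match the top strand, and its reverse complement TTCTATGCCAAA does not match either.
With no annealing site for primer 2, no amplification occurs.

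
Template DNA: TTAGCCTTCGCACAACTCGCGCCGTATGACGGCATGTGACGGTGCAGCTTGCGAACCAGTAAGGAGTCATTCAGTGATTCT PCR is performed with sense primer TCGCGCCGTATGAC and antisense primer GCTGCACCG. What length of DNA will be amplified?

The forward primer matches the template at positions 17–30.
Reverse complement of the reverse primer: CGGTGCAGC. This occurs on the top strand at positions 40–48.
Product length = (reverse-primer end) − (forward-primer start) + 1 = 48 − 17 + 1 = 32 bp.

32 bp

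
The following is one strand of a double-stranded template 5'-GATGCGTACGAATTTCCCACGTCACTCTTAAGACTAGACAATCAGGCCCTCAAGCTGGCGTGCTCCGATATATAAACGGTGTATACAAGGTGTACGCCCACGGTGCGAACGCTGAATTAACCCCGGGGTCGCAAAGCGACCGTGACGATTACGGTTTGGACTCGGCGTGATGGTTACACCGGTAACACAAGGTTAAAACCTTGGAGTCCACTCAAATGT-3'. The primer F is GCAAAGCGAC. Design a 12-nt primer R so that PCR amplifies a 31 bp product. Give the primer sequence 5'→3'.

The forward primer binds at positions 131–140, so a 31 bp product ends at position 131 + 31 − 1 = 161.
The reverse primer anneals to the top strand over positions 150–161, i.e. to TACGGTTTGGAC.
Its sequence written 5'→3' is the reverse complement: GTCCAAACCGTA.

5'-GTCCAAACCGTA-3'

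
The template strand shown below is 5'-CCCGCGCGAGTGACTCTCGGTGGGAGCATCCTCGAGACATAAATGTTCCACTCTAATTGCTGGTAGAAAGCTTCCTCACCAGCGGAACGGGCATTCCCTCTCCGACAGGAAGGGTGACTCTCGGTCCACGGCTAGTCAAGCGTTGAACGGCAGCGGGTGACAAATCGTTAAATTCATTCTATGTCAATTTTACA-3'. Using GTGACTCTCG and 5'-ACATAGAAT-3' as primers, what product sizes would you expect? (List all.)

175 bp, 71 bp

The forward primer GTGACTCTCG matches the top strand at positions 10–19, 114–123.
The reverse primer's reverse complement is ATTCTATGT, matching at positions 176–184.
Each forward site pairs with the reverse site to give a product ending at position 184: sizes 175, 71 bp.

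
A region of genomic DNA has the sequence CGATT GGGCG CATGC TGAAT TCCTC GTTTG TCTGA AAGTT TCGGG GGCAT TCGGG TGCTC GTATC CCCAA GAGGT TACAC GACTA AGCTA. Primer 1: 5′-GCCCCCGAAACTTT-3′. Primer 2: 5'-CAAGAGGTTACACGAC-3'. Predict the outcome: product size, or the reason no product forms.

Primer 1 (GCCCCCGAAACTTT) has reverse complement AAAGTTTCGGGGGC, which matches the top strand at positions 35–48; primer 1 anneals to the top strand there with its 3' end pointing upstream toward position 35.
Primer 2 (CAAGAGGTTACACGAC) matches the top strand directly at positions 68–83; it anneals to the bottom strand with its 3' end pointing downstream toward position 83.
The 3' ends diverge (primer 1 extends toward position 1, primer 2 toward position 90), so the primers never converge on a shared product.

No product — the primers' 3' ends point away from each other.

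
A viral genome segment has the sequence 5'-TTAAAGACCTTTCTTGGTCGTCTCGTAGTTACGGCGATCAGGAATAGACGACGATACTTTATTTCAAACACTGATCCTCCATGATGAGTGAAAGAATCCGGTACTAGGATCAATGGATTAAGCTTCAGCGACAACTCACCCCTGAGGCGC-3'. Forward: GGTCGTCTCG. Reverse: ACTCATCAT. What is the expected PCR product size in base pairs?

Forward primer GGTCGTCTCG is found on the top strand at positions 16–25.
Taking the reverse complement of ACTCATCAT gives ATGATGAGT, found at positions 81–89 on the template; the primer anneals here to the top strand with its 3' end pointing upstream.
Product length = (reverse-primer end) − (forward-primer start) + 1 = 89 − 16 + 1 = 74 bp.

74 bp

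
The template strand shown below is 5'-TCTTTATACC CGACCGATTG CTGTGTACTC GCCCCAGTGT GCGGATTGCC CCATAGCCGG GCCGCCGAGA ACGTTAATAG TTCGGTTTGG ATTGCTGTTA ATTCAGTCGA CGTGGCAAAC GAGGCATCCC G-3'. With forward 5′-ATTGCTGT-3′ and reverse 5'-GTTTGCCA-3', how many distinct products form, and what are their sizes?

The forward primer ATTGCTGT matches the top strand at positions 17–24, 91–98.
The reverse primer's reverse complement is TGGCAAAC, matching at positions 113–120.
Each forward site pairs with the reverse site to give a product ending at position 120: sizes 104, 30 bp.

Two products: 104 bp, 30 bp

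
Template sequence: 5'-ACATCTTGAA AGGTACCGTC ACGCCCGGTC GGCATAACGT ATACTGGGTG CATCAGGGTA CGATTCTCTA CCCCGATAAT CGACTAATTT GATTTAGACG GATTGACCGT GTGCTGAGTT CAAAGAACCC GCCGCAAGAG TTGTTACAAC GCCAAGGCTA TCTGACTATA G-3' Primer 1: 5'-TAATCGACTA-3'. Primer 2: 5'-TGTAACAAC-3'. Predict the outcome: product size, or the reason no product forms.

Yes — a 72 bp product.

Primer 1 (TAATCGACTA) matches the top strand at positions 77–86; it acts as a forward primer.
Primer 2's reverse complement is GTTGTTACA, matching the top strand at positions 140–148; it acts as a reverse primer.
The 3' ends face each other across positions 77–148, giving a 72 bp product.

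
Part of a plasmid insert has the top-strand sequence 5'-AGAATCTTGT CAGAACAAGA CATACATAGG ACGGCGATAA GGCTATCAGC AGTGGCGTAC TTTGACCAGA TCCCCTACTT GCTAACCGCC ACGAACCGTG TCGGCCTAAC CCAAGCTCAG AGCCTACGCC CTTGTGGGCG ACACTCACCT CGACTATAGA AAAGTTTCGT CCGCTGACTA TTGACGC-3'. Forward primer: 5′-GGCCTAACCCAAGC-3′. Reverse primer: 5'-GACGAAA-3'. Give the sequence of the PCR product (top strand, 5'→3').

Forward primer GGCCTAACCCAAGC is found on the top strand at positions 103–116.
Reverse complement of the reverse primer: TTTCGTC. This occurs on the top strand at positions 165–171.
The product is the template from position 103 through 171 (69 bp).

5'-GGCCTAACCCAAGCTCAGAGCCTACGCCCTTGTGGGCGACACTCACCTCGACTATAGAAAAGTTTCGTC-3'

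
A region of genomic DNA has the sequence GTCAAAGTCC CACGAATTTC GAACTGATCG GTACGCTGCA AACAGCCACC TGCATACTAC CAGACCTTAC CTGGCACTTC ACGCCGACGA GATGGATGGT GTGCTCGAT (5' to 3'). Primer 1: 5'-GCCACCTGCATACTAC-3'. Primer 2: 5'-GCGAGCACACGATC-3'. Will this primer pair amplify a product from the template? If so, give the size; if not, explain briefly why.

Primer 2 (GCGAGCACACGATC) does not match the top strand, and its reverse complement GATCGTGTGCTCGC does not match either.
With no annealing site for primer 2, no amplification occurs.

No product — primer 2 has no binding site in the template.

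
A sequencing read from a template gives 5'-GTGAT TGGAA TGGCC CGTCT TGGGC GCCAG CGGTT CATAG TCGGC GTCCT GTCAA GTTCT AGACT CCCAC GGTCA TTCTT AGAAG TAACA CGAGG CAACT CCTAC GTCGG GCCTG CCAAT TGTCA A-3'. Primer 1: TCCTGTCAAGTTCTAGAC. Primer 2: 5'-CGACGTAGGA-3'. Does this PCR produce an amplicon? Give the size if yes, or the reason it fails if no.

Yes — a 63 bp product.

Primer 1 (TCCTGTCAAGTTCTAGAC) matches the top strand at positions 47–64; it acts as a forward primer.
Primer 2's reverse complement is TCCTACGTCG, matching the top strand at positions 100–109; it acts as a reverse primer.
The 3' ends face each other across positions 47–109, giving a 63 bp product.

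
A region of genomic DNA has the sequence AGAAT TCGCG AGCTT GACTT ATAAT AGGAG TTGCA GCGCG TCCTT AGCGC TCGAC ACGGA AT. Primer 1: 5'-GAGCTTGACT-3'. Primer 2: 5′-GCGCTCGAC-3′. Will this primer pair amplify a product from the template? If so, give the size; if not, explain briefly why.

Primer 1 (GAGCTTGACT) matches the top strand at positions 10–19 (3' end points downstream).
Primer 2 (GCGCTCGAC) also matches the top strand directly, at positions 47–55 — its reverse complement GTCGAGCGC is not present.
Both primers anneal to the bottom strand with 3' ends pointing the same way, so neither can prime synthesis back toward the other.

No product — both primers anneal to the same strand and extend in the same direction.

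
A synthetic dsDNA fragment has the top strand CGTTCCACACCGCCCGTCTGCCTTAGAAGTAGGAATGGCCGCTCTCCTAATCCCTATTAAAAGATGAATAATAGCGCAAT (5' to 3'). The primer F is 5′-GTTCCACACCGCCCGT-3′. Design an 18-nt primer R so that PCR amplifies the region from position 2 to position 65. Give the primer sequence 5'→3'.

5'-ATCTTTTAATAGGGATTA-3'

The product's 3' end on the top strand is position 65.
The reverse primer anneals to the top strand over positions 48–65, i.e. to TAATCCCTATTAAAAGAT.
Its sequence written 5'→3' is the reverse complement: ATCTTTTAATAGGGATTA.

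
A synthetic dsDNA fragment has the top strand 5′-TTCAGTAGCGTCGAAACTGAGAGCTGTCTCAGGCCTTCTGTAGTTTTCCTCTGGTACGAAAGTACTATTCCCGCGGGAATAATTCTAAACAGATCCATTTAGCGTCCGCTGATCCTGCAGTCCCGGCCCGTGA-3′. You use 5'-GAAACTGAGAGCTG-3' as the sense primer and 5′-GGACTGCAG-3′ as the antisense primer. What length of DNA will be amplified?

111 bp

The forward primer matches the template at positions 13–26.
The reverse primer's reverse complement is CTGCAGTCC, which matches the template at positions 115–123.
Product length = (reverse-primer end) − (forward-primer start) + 1 = 123 − 13 + 1 = 111 bp.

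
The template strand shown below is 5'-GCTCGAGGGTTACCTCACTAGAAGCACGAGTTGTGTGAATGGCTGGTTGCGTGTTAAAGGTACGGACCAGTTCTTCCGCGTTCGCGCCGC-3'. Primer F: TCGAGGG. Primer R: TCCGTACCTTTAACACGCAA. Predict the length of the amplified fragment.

64 bp

Scanning the template, TCGAGGG occurs at positions 3–9; this primer anneals to the bottom strand there with its 3' end pointing downstream.
Taking the reverse complement of TCCGTACCTTTAACACGCAA gives TTGCGTGTTAAAGGTACGGA, found at positions 47–66 on the template; the primer anneals here to the top strand with its 3' end pointing upstream.
The product runs from position 3 to position 66, so its length is 66 − 3 + 1 = 64 bp.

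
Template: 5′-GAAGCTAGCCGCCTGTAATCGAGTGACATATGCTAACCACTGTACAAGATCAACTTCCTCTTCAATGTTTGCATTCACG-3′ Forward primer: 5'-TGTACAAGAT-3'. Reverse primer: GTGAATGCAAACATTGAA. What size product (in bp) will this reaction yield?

The forward primer matches the template at positions 41–50.
Taking the reverse complement of GTGAATGCAAACATTGAA gives TTCAATGTTTGCATTCAC, found at positions 61–78 on the template; the primer anneals here to the top strand with its 3' end pointing upstream.
The product runs from position 41 to position 78, so its length is 78 − 41 + 1 = 38 bp.

38 bp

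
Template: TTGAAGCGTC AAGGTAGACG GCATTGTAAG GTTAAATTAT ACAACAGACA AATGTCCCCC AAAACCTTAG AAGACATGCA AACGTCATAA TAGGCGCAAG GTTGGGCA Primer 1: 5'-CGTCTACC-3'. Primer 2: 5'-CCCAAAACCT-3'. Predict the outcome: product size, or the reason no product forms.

No product — the primers' 3' ends point away from each other.

Primer 1 (CGTCTACC) has reverse complement GGTAGACG, which matches the top strand at positions 13–20; primer 1 anneals to the top strand there with its 3' end pointing upstream toward position 13.
Primer 2 (CCCAAAACCT) matches the top strand directly at positions 58–67; it anneals to the bottom strand with its 3' end pointing downstream toward position 67.
The 3' ends diverge (primer 1 extends toward position 1, primer 2 toward position 108), so the primers never converge on a shared product.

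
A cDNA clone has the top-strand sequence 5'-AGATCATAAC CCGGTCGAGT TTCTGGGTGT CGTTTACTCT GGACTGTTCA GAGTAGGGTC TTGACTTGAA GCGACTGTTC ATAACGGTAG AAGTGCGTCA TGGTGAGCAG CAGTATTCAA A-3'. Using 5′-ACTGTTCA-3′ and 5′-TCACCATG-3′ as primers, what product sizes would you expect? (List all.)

The forward primer ACTGTTCA matches the top strand at positions 43–50, 74–81.
The reverse primer's reverse complement is CATGGTGA, matching at positions 99–106.
Each forward site pairs with the reverse site to give a product ending at position 106: sizes 64, 33 bp.

64 bp, 33 bp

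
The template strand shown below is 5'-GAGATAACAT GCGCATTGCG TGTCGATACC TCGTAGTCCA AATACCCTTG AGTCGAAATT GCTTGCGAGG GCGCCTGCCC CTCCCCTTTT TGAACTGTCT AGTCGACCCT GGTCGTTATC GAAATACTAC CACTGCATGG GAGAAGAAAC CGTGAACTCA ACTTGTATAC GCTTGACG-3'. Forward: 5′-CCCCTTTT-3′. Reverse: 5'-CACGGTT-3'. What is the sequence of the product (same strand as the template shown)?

5'-CCCCTTTTTGAACTGTCTAGTCGACCCTGGTCGTTATCGAAATACTACCACTGCATGGGAGAAGAAACCGTG-3'

Scanning the template, CCCCTTTT occurs at positions 83–90; this primer anneals to the bottom strand there with its 3' end pointing downstream.
Taking the reverse complement of CACGGTT gives AACCGTG, found at positions 148–154 on the template; the primer anneals here to the top strand with its 3' end pointing upstream.
The product is the template from position 83 through 154 (72 bp).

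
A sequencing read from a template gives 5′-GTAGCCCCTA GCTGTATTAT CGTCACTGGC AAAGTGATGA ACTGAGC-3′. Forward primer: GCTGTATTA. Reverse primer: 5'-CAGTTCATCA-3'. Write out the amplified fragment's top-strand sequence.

5'-GCTGTATTATCGTCACTGGCAAAGTGATGAACTG-3'

The forward primer matches the template at positions 11–19.
The reverse primer's reverse complement is TGATGAACTG, which matches the template at positions 35–44.
The product is the template from position 11 through 44 (34 bp).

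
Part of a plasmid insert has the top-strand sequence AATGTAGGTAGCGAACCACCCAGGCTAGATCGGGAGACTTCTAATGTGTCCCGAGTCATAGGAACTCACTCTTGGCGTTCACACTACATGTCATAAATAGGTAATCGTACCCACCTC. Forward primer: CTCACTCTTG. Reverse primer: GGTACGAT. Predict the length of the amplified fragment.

Scanning the template, CTCACTCTTG occurs at positions 65–74; this primer anneals to the bottom strand there with its 3' end pointing downstream.
The reverse primer's reverse complement is ATCGTACC, which matches the template at positions 104–111.
Amplicon spans positions 65–111: 47 bp.

47 bp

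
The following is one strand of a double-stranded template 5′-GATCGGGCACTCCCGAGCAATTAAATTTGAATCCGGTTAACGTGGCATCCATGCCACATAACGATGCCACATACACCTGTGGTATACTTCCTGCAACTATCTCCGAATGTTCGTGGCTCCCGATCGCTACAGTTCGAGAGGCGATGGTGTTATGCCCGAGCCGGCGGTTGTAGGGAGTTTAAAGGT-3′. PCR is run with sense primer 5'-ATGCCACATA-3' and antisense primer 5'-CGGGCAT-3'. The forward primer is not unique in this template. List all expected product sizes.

108 bp, 95 bp

The forward primer ATGCCACATA matches the top strand at positions 51–60, 64–73.
The reverse primer's reverse complement is ATGCCCG, matching at positions 152–158.
Each forward site pairs with the reverse site to give a product ending at position 158: sizes 108, 95 bp.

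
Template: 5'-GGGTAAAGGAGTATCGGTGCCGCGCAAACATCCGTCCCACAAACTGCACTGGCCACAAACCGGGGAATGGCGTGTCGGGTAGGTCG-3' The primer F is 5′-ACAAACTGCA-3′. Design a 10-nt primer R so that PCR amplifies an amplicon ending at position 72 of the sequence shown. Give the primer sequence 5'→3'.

5'-CGCCATTCCC-3'

The forward primer binds at positions 39–48; the product's 3' end on the top strand is position 72.
The reverse primer anneals to the top strand over positions 63–72, i.e. to GGGAATGGCG.
Its sequence written 5'→3' is the reverse complement: CGCCATTCCC.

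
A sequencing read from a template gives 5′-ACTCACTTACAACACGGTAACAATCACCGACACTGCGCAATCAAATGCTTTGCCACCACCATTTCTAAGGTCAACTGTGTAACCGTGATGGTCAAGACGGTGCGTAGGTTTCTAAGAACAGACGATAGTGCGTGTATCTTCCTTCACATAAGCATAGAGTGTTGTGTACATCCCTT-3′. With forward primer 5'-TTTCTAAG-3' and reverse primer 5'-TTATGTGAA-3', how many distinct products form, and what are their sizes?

The forward primer TTTCTAAG matches the top strand at positions 62–69, 109–116.
The reverse primer's reverse complement is TTCACATAA, matching at positions 143–151.
Each forward site pairs with the reverse site to give a product ending at position 151: sizes 90, 43 bp.

Two products: 90 bp, 43 bp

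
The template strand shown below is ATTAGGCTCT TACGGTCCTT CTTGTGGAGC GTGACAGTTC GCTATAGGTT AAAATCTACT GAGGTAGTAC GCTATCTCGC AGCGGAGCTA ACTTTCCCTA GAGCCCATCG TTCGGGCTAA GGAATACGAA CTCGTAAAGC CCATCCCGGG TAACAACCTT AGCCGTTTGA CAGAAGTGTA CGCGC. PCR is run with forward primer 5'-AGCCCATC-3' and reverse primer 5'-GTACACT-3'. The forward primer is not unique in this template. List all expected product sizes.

The forward primer AGCCCATC matches the top strand at positions 102–109, 138–145.
The reverse primer's reverse complement is AGTGTAC, matching at positions 175–181.
Each forward site pairs with the reverse site to give a product ending at position 181: sizes 80, 44 bp.

80 bp, 44 bp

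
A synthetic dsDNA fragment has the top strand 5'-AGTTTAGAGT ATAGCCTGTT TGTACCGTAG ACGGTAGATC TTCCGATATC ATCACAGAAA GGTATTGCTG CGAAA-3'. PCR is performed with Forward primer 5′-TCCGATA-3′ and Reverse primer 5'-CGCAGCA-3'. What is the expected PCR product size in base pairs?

The forward primer matches the template at positions 42–48.
Reverse complement of the reverse primer: TGCTGCG. This occurs on the top strand at positions 66–72.
The product runs from position 42 to position 72, so its length is 72 − 42 + 1 = 31 bp.

31 bp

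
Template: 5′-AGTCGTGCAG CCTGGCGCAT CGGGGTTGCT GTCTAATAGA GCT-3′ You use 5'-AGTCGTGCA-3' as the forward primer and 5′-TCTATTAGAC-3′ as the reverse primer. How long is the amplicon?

40 bp

Scanning the template, AGTCGTGCA occurs at positions 1–9; this primer anneals to the bottom strand there with its 3' end pointing downstream.
Taking the reverse complement of TCTATTAGAC gives GTCTAATAGA, found at positions 31–40 on the template; the primer anneals here to the top strand with its 3' end pointing upstream.
The product runs from position 1 to position 40, so its length is 40 − 1 + 1 = 40 bp.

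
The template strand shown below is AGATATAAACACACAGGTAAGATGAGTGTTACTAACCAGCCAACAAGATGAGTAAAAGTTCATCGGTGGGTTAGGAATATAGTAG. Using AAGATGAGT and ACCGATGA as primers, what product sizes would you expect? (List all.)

The forward primer AAGATGAGT matches the top strand at positions 19–27, 45–53.
The reverse primer's reverse complement is TCATCGGT, matching at positions 60–67.
Each forward site pairs with the reverse site to give a product ending at position 67: sizes 49, 23 bp.

49 bp, 23 bp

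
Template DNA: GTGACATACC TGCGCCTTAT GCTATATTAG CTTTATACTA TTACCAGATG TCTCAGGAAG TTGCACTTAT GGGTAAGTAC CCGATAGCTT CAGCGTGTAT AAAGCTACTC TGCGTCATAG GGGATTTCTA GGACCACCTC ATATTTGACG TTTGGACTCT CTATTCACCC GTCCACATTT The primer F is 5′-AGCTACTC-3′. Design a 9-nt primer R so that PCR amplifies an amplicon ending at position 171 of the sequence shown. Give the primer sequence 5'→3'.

The forward primer binds at positions 103–110; the product's 3' end on the top strand is position 171.
The reverse primer anneals to the top strand over positions 163–171, i.e. to ATTCACCCG.
Its sequence written 5'→3' is the reverse complement: CGGGTGAAT.

5'-CGGGTGAAT-3'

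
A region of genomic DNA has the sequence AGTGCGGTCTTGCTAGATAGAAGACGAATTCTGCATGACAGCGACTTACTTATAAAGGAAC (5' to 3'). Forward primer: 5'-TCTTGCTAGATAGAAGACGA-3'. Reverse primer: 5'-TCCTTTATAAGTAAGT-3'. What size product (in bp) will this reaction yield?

52 bp

Scanning the template, TCTTGCTAGATAGAAGACGA occurs at positions 8–27; this primer anneals to the bottom strand there with its 3' end pointing downstream.
The reverse primer's reverse complement is ACTTACTTATAAAGGA, which matches the template at positions 44–59.
Amplicon spans positions 8–59: 52 bp.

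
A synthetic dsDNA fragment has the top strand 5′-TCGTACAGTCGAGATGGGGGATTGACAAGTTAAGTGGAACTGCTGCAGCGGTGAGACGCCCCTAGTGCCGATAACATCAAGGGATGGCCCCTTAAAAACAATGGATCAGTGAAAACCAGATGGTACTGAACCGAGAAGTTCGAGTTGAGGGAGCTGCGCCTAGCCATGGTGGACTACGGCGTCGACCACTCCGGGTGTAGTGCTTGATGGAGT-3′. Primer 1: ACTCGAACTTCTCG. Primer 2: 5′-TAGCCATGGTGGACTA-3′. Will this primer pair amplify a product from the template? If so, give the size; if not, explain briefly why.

Primer 1 (ACTCGAACTTCTCG) has reverse complement CGAGAAGTTCGAGT, which matches the top strand at positions 132–145; primer 1 anneals to the top strand there with its 3' end pointing upstream toward position 132.
Primer 2 (TAGCCATGGTGGACTA) matches the top strand directly at positions 161–176; it anneals to the bottom strand with its 3' end pointing downstream toward position 176.
The 3' ends diverge (primer 1 extends toward position 1, primer 2 toward position 213), so the primers never converge on a shared product.

No product — the primers' 3' ends point away from each other.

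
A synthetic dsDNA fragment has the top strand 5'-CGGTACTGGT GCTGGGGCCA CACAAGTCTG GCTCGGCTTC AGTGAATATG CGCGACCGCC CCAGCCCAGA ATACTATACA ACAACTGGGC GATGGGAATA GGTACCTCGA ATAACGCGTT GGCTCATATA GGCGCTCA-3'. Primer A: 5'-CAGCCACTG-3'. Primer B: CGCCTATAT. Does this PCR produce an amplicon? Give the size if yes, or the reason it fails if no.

Primer A (CAGCCACTG) does not match the top strand, and its reverse complement CAGTGGCTG does not match either.
With no annealing site for primer A, no amplification occurs.

No product — primer A has no binding site in the template.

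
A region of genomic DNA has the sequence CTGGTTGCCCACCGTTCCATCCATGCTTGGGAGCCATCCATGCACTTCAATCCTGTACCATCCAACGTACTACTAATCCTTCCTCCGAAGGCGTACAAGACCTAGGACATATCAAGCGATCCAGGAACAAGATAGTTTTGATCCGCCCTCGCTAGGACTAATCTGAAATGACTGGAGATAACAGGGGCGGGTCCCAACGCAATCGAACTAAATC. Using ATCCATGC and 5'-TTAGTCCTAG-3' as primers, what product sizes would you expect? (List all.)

143 bp, 126 bp

The forward primer ATCCATGC matches the top strand at positions 19–26, 36–43.
The reverse primer's reverse complement is CTAGGACTAA, matching at positions 152–161.
Each forward site pairs with the reverse site to give a product ending at position 161: sizes 143, 126 bp.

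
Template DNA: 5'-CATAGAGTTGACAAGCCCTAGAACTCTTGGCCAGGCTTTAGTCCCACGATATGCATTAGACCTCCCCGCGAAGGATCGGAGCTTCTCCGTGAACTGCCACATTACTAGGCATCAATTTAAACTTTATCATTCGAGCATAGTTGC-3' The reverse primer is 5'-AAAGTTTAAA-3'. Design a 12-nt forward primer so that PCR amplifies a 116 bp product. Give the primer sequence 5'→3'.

The reverse primer's reverse complement TTTAAACTTT matches the template at positions 116–125, so the product ends at position 125.
A 116 bp product then starts at position 125 − 116 + 1 = 10.
The forward primer is identical to the top strand there: GACAAGCCCTAG.

5'-GACAAGCCCTAG-3'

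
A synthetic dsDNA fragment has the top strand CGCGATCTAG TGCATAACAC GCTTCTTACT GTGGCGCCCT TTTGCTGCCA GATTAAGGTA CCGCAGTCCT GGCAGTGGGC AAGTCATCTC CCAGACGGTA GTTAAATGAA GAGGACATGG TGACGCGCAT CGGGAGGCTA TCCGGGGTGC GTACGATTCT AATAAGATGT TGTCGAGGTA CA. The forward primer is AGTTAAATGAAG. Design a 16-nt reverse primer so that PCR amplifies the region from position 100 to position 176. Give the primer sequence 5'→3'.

5'-TCGACAACATCTTATT-3'

The product's 3' end on the top strand is position 176.
The reverse primer anneals to the top strand over positions 161–176, i.e. to AATAAGATGTTGTCGA.
Its sequence written 5'→3' is the reverse complement: TCGACAACATCTTATT.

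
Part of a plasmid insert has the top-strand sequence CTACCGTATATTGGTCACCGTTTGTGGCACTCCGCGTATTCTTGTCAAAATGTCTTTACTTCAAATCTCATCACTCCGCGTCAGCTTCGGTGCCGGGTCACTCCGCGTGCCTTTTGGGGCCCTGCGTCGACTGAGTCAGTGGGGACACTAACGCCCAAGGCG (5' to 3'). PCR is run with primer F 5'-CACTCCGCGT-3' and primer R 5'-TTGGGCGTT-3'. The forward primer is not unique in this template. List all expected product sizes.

The forward primer CACTCCGCGT matches the top strand at positions 28–37, 72–81, 99–108.
The reverse primer's reverse complement is AACGCCCAA, matching at positions 150–158.
Each forward site pairs with the reverse site to give a product ending at position 158: sizes 131, 87, 60 bp.

131 bp, 87 bp, 60 bp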